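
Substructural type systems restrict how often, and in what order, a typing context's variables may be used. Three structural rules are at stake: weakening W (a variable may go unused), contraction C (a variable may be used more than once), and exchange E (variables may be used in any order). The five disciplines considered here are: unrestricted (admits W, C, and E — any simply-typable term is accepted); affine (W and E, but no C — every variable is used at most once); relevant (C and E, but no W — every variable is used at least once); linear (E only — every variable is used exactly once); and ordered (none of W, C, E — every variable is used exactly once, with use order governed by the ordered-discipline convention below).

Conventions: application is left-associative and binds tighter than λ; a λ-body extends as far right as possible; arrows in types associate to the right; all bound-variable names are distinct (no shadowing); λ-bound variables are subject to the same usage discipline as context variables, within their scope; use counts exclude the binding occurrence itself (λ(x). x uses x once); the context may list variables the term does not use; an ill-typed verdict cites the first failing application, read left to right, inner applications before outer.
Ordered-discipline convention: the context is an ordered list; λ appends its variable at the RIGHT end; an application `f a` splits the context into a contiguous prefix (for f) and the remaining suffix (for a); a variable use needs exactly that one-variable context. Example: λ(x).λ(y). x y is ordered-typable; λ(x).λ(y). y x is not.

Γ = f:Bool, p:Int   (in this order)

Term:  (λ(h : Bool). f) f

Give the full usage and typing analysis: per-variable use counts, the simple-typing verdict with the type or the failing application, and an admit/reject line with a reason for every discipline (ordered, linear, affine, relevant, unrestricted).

variable uses: f: 2×; p: 0×; h (bound): 0×
order of uses: f, f
typing: well-typed at Bool
ordered ✗ (repeated use of f ×2; unused: p, h — weakening required)
linear ✗ (repeated use of f ×2; unused: p, h — weakening required)
affine ✗ (repeated use of f ×2)
relevant ✗ (unused: p, h — weakening required)
unrestricted ✓ (simply typable at Bool; W, C, E all held)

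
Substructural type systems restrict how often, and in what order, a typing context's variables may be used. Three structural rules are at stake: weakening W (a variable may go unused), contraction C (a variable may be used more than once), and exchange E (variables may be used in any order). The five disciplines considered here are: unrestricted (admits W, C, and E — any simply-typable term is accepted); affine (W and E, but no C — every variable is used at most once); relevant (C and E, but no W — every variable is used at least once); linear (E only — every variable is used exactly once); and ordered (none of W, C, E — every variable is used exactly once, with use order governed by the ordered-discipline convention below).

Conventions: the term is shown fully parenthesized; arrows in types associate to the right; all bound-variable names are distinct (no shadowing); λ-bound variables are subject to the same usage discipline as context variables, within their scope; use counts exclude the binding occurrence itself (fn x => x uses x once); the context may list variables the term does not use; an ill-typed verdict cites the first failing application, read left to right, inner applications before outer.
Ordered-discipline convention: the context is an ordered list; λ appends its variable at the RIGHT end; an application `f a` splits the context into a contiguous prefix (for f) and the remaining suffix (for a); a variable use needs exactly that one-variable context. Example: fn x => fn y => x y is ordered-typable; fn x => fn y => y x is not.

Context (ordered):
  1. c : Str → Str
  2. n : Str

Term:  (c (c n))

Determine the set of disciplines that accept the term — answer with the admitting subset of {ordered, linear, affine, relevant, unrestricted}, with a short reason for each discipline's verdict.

admitted by: relevant, unrestricted
variable uses: c ×2; n ×1
use order (left to right): c, c, n
typing: well-typed — term : Str
ordered: ✗, repeated use of c ×2
linear: ✗, repeated use of c ×2
affine: ✗, repeated use of c ×2
relevant: ✓, every one of c, n appears
unrestricted: ✓, typability at Str is all that's needed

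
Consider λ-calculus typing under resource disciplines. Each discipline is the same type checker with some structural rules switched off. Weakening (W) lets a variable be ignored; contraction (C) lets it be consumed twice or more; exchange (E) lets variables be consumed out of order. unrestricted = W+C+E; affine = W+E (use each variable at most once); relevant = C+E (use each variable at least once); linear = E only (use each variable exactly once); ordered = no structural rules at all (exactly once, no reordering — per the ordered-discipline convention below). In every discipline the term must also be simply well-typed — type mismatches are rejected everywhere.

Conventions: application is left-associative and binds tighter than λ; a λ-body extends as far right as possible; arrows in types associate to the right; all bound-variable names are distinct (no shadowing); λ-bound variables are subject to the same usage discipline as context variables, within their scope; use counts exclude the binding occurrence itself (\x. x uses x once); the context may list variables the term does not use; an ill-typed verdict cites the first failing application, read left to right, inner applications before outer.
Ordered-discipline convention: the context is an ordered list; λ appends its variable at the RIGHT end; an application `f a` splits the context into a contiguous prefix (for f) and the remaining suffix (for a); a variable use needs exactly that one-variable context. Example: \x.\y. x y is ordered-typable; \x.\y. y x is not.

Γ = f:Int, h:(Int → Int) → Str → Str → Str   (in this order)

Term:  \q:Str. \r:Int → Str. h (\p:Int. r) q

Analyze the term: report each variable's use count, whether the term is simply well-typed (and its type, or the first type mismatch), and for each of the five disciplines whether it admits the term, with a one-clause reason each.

counts: f ×0, h ×1, q [bound] ×1, r [bound] ×1, p [bound] ×0
order of uses: h, r, q
typing: ill-typed: an argument Int → Int → Str mismatches the expected Int → Int
ordered: ✗ — not simply typable
linear: ✗ — fails simple typing
affine: ✗ — a type mismatch blocks all five
relevant: ✗ — the type mismatch rejects it
unrestricted: ✗ — not simply typable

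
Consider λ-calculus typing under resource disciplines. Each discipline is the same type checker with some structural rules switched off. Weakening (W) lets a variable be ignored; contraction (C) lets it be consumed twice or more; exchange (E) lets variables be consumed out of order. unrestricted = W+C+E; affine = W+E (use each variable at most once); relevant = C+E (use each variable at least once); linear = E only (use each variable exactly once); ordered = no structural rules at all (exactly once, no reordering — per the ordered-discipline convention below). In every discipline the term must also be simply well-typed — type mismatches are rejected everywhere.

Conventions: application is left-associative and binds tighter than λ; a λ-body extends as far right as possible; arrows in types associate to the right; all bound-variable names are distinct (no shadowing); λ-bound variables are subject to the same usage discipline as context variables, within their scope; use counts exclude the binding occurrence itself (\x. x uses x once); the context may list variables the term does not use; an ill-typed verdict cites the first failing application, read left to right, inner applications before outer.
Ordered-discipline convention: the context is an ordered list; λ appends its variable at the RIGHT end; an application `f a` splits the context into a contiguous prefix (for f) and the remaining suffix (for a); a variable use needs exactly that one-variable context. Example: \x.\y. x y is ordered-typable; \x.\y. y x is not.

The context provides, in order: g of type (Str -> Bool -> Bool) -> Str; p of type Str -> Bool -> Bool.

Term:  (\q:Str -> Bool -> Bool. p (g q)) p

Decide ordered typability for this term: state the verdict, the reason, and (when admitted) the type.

no — p ×2 used more than once (contraction)
use counts: g: 1×, p: 2×, q [bound]: 1×
use order (left to right): p, g, q, p
typing: ✓ — Bool -> Bool
across the five disciplines: ordered ✗; linear ✗; affine ✗; relevant ✓; unrestricted ✓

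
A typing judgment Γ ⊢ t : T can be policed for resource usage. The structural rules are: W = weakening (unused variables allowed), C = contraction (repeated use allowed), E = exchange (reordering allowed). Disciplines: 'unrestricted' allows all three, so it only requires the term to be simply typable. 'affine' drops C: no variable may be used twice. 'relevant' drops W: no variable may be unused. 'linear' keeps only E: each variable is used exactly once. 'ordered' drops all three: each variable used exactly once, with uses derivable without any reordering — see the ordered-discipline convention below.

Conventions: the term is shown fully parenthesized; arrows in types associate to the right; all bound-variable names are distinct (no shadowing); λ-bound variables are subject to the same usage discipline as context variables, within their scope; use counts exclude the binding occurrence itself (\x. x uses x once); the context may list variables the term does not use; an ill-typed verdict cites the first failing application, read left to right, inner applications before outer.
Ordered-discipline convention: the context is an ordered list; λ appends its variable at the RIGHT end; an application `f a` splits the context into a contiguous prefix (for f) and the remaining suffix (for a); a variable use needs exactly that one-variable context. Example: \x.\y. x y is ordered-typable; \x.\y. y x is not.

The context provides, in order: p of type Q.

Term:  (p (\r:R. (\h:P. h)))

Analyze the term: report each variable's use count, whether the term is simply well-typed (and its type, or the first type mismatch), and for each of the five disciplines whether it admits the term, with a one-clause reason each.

variable uses: p=1, r (λ-bound)=0, h (λ-bound)=1
use order (left to right): p, h
typing: ill-typed: non-arrow in function slot: Q
ordered ✗ (not simply typable)
linear ✗ (fails simple typing)
affine ✗ (a type mismatch blocks all five)
relevant ✗ (the type mismatch rejects it)
unrestricted ✗ (not simply typable)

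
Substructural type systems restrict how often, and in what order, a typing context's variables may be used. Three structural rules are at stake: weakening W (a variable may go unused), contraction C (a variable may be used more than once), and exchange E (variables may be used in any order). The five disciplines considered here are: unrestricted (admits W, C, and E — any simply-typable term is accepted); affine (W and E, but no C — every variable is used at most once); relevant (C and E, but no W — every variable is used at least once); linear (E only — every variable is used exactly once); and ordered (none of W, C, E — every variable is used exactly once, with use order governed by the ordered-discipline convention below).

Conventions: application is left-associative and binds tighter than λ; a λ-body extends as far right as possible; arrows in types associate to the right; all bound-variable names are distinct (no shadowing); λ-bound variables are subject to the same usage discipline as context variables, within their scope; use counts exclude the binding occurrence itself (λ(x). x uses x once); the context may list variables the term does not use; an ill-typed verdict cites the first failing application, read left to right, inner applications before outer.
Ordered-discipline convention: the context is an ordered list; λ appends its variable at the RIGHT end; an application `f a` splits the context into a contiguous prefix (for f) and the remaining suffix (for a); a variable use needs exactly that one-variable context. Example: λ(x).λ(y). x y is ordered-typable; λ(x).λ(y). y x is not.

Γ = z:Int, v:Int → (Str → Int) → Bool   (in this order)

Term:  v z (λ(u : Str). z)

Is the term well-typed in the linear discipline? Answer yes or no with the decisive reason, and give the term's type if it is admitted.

no — uses contraction: z ×2; unused: u — weakening required
use counts: z: 2×; v: 1×; u [bound]: 0×
order of uses: v, z, z
typing: the term checks, with type Bool
per-discipline verdicts: ordered ✗; linear ✗; affine ✗; relevant ✗; unrestricted ✓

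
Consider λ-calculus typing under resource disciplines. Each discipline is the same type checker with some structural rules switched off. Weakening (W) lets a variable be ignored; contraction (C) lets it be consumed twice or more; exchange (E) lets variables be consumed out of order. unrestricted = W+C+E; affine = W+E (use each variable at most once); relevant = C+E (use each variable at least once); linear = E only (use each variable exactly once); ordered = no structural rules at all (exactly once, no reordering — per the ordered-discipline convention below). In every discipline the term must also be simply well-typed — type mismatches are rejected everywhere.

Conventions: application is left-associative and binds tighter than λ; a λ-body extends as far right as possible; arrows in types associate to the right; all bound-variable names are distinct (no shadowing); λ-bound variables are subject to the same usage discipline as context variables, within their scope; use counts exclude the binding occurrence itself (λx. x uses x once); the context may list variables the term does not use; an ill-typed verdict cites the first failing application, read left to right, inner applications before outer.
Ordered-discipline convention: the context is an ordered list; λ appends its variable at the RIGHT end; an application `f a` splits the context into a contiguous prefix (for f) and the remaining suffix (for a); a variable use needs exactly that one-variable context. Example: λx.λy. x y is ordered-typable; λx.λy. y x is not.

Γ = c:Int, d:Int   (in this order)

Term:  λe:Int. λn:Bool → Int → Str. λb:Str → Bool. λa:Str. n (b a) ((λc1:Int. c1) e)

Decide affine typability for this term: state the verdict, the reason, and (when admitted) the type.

yes — c, d, e, n, b, a, c1: no repeats, contraction unneeded; term : Int → (Bool → Int → Str) → (Str → Bool) → Str → Str
variable uses: c: 0, d: 0, e [bound]: 1, n [bound]: 1, b [bound]: 1, a [bound]: 1, c1 [bound]: 1
left-to-right use order: n, b, a, c1, e
typing: well-typed at Int → (Bool → Int → Str) → (Str → Bool) → Str → Str
all disciplines: ordered ✗ | linear ✗ | affine ✓ | relevant ✗ | unrestricted ✓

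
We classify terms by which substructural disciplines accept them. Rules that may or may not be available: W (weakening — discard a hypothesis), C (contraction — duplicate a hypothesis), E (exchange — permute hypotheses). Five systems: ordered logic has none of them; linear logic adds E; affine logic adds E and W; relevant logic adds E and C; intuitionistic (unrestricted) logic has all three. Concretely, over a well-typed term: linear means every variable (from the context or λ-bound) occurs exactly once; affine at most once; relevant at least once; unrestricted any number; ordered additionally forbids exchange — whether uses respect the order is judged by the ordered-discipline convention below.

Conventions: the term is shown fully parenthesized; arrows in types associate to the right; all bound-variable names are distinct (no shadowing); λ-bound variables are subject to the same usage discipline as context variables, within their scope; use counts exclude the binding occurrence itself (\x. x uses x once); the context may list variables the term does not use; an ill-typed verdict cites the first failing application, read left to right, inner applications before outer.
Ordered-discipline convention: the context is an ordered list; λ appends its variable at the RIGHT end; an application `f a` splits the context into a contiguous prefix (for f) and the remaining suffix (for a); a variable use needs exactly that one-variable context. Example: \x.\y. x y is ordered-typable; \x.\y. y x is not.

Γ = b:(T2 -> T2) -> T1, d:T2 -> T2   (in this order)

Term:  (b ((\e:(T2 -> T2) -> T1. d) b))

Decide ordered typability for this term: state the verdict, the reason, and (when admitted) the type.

no — repeated use of b ×2; needs weakening: e unused
use counts: b: 2, d: 1, e (bound): 0
order of uses: b, d, b
typing: well-typed — term : T1
summary: ordered ✗ · linear ✗ · affine ✗ · relevant ✗ · unrestricted ✓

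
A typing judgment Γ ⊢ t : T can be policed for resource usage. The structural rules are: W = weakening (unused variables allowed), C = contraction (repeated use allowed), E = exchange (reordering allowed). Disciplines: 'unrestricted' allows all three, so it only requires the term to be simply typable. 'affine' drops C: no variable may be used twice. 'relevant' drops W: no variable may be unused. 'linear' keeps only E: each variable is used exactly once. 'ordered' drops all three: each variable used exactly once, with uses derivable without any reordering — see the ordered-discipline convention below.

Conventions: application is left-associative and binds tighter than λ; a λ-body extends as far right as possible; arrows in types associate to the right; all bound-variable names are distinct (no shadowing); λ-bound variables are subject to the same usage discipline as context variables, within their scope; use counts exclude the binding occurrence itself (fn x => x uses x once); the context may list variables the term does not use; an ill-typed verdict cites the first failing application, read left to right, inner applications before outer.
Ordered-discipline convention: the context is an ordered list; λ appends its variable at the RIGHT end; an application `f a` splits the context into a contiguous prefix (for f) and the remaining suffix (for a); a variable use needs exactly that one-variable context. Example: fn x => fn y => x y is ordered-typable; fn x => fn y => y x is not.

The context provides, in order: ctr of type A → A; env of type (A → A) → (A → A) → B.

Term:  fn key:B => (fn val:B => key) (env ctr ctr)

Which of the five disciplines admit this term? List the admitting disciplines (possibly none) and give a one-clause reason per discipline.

admitting disciplines: unrestricted
use counts: ctr=2; env=1; key (bound)=1; val (bound)=0
order of uses: key, env, ctr, ctr
typing: the term checks, with type B → B
ordered ✗ (needs contraction — ctr ×2; needs weakening: val unused)
linear ✗ (needs contraction — ctr ×2; needs weakening: val unused)
affine ✗ (needs contraction — ctr ×2)
relevant ✗ (needs weakening: val unused)
unrestricted ✓ (type-checks (B → B) and nothing is barred)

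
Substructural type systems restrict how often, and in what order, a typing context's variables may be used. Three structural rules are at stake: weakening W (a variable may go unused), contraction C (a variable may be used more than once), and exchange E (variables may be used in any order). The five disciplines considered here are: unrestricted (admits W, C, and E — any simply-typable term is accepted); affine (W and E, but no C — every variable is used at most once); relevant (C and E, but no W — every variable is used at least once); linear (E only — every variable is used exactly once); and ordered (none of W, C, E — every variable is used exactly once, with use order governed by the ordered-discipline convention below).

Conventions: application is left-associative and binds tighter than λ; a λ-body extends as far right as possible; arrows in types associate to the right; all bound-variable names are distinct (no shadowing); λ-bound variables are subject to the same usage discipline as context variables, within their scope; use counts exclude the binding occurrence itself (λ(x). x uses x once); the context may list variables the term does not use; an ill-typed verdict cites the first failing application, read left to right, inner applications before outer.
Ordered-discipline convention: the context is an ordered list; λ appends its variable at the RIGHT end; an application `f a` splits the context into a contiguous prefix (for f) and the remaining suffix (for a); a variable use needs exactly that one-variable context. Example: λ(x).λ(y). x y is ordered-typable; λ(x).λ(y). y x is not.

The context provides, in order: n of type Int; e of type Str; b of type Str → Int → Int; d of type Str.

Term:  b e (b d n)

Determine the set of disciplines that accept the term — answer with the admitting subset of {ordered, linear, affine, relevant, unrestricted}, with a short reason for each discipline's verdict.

admitted in: relevant, unrestricted
usage: n: 1×, e: 1×, b: 2×, d: 1×
uses in reading order: b, e, b, d, n
typing: well-typed — term : Int
ordered: ✗, b ×2 used more than once (contraction)
linear: ✗, b ×2 used more than once (contraction)
affine: ✗, b ×2 used more than once (contraction)
relevant: ✓, every one of n, e, b, d appears
unrestricted: ✓, simply typable at Int; W, C, E all held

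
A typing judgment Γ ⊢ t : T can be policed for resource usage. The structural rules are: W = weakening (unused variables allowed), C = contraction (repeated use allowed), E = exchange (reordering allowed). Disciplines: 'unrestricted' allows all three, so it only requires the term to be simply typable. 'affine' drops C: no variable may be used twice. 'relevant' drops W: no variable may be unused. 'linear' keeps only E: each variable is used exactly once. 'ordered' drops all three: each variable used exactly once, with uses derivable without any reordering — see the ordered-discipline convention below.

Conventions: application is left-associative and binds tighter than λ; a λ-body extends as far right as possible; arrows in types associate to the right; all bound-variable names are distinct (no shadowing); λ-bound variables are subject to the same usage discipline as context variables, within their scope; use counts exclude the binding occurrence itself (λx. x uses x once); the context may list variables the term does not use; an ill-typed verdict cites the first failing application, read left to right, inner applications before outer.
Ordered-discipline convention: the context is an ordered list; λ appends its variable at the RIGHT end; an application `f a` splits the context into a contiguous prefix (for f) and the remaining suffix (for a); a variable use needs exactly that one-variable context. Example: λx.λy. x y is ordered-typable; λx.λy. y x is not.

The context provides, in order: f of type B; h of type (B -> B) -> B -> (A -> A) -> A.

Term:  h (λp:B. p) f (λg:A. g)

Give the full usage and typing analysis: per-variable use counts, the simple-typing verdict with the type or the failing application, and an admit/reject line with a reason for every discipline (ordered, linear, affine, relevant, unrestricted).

usage: f: 1×, h: 1×, p (bound): 1×, g (bound): 1×
left-to-right use order: h, p, f, g
typing: the term checks, with type A
ordered: ✗, use order h, p, f, g needs exchange
linear: ✓, exactly-once usage across f, h, p, g
affine: ✓, no duplicate uses among f, h, p, g
relevant: ✓, none of f, h, p, g goes unused
unrestricted: ✓, typability at A is all that's needed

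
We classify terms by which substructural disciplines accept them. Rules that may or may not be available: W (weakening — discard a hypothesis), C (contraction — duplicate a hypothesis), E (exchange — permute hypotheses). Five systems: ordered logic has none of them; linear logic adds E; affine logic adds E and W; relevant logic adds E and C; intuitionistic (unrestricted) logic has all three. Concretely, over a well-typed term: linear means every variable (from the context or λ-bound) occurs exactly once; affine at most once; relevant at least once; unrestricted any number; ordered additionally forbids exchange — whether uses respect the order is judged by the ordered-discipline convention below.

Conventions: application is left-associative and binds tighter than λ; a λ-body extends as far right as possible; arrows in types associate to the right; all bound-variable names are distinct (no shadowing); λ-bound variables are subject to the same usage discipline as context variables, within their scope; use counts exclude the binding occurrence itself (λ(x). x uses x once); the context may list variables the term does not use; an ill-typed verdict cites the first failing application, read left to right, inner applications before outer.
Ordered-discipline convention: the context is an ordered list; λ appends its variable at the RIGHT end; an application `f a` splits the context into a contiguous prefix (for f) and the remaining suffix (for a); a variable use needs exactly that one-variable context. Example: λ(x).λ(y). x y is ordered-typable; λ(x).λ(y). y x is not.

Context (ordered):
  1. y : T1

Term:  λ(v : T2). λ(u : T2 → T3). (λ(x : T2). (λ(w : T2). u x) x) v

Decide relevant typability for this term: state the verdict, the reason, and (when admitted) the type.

no — needs weakening: y, w unused
use counts: y: 0, v (bound): 1, u (bound): 1, x (bound): 2, w (bound): 0
use order (left to right): u, x, x, v
typing: ✓ — T2 → (T2 → T3) → T3
all disciplines: ordered ✗; linear ✗; affine ✗; relevant ✗; unrestricted ✓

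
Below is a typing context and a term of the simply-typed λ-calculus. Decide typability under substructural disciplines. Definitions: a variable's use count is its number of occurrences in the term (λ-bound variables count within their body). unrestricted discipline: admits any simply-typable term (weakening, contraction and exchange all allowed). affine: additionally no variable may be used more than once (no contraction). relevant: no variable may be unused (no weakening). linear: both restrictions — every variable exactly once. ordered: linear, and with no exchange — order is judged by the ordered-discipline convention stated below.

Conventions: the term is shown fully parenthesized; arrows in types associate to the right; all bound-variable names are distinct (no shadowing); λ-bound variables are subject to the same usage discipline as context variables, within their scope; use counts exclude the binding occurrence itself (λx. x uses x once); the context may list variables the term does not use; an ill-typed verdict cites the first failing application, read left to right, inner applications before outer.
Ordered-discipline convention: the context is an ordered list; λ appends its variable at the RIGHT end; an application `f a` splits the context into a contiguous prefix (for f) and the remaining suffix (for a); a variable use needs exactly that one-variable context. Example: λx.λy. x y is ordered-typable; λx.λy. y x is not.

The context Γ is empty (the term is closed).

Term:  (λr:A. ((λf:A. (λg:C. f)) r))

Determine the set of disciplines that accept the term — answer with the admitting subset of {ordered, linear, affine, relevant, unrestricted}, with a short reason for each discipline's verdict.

admitted by: affine, unrestricted
counts: r [bound]: 1×, f [bound]: 1×, g [bound]: 0×
order of uses: f, r
typing: well-typed — term : A -> C -> A
ordered: ✗ — g never used (weakening)
linear: ✗ — g never used (weakening)
affine: ✓ — at most one use each (r, f, g)
relevant: ✗ — g never used (weakening)
unrestricted: ✓ — well-typed at A -> C -> A; no restrictions here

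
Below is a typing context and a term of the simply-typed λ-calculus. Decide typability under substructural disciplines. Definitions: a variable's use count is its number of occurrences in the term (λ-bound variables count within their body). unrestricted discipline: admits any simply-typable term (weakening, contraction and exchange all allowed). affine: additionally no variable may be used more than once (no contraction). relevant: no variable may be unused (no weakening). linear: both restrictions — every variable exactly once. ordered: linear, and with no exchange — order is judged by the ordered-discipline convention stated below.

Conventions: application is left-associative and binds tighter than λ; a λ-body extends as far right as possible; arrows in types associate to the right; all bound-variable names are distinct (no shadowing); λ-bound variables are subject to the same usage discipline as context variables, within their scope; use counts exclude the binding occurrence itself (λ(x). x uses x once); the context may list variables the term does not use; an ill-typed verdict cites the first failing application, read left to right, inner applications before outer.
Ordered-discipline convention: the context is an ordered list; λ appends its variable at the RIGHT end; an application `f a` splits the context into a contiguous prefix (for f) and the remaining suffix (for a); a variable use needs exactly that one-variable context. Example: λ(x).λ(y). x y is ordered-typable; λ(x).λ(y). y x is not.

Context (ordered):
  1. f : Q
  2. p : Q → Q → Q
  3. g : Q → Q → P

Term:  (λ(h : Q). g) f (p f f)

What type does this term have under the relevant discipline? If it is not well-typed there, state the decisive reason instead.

not well-typed under relevant — h left unused
usage: f: 3×, p: 1×, g: 1×, h (λ-bound): 0×
use order (left to right): g, f, p, f, f
typing: well-typed at Q → P
all disciplines: ordered ✗ · linear ✗ · affine ✗ · relevant ✗ · unrestricted ✓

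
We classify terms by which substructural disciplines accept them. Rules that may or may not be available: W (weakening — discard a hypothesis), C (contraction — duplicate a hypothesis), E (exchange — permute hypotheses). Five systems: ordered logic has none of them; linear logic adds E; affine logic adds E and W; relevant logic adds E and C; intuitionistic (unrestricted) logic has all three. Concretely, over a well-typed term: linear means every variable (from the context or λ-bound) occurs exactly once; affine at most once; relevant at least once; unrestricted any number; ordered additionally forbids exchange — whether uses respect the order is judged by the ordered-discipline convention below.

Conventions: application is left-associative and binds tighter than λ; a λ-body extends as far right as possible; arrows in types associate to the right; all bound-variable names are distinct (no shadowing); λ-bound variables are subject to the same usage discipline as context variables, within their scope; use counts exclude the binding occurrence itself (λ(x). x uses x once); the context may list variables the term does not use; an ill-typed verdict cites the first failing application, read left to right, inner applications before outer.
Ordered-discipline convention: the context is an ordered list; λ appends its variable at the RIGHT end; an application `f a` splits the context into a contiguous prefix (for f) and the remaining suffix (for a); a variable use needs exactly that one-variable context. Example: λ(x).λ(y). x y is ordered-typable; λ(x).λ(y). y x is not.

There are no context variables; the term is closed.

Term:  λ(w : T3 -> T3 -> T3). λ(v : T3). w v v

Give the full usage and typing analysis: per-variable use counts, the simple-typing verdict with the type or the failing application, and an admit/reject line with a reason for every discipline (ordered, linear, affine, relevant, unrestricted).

counts: w [bound]: 1; v [bound]: 2
uses in reading order: w, v, v
typing: well-typed — term : (T3 -> T3 -> T3) -> T3 -> T3
ordered: ✗, uses contraction: v ×2
linear: ✗, uses contraction: v ×2
affine: ✗, uses contraction: v ×2
relevant: ✓, at least one use each (w, v)
unrestricted: ✓, well-typed at (T3 -> T3 -> T3) -> T3 -> T3; no restrictions here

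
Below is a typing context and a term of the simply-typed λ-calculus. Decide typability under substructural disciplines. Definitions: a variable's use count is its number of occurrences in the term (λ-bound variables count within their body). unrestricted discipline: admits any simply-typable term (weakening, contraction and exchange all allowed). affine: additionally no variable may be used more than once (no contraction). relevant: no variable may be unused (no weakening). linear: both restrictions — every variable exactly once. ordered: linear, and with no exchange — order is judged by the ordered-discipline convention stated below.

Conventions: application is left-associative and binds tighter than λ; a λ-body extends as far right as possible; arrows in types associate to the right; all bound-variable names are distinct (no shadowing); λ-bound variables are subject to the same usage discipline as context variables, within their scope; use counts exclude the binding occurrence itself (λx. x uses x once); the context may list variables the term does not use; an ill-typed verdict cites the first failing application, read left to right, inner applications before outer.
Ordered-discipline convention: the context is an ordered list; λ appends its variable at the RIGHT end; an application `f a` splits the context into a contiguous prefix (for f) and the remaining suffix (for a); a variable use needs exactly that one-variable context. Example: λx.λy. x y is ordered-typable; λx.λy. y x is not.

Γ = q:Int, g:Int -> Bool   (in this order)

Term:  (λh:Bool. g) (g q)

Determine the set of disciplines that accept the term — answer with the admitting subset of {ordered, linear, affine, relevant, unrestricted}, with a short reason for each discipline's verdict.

admitted in: unrestricted
usage: q: 1, g: 2, h (bound): 0
uses in reading order: g, g, q
typing: the term checks, with type Int -> Bool
ordered: ✗, g ×2 used more than once (contraction); needs weakening: h unused
linear: ✗, g ×2 used more than once (contraction); needs weakening: h unused
affine: ✗, g ×2 used more than once (contraction)
relevant: ✗, needs weakening: h unused
unrestricted: ✓, type-checks (Int -> Bool) and nothing is barred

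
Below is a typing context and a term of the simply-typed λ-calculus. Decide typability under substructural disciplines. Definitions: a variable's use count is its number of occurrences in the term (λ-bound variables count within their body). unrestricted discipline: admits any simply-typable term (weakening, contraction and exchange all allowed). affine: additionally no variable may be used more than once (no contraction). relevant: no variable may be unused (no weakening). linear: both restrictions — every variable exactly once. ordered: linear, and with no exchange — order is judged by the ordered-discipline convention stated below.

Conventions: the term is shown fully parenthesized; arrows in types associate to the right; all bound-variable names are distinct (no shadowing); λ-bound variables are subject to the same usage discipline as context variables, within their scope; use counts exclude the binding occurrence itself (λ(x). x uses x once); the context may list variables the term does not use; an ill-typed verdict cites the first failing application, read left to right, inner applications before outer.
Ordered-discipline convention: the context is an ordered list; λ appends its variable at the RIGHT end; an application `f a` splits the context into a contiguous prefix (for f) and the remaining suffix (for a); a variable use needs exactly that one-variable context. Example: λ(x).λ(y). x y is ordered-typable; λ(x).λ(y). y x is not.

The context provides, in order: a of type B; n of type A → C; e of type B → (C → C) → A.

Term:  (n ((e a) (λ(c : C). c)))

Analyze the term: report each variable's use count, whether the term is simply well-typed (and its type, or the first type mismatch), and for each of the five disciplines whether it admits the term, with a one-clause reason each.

usage: a ×1, n ×1, e ×1, c [bound] ×1
uses in reading order: n, e, a, c
typing: ✓ — C
ordered: ✗, needs exchange: uses follow n, e, a, c
linear: ✓, exactly-once usage across a, n, e, c
affine: ✓, at most one use each (a, n, e, c)
relevant: ✓, at least one use each (a, n, e, c)
unrestricted: ✓, type-checks (C) and nothing is barred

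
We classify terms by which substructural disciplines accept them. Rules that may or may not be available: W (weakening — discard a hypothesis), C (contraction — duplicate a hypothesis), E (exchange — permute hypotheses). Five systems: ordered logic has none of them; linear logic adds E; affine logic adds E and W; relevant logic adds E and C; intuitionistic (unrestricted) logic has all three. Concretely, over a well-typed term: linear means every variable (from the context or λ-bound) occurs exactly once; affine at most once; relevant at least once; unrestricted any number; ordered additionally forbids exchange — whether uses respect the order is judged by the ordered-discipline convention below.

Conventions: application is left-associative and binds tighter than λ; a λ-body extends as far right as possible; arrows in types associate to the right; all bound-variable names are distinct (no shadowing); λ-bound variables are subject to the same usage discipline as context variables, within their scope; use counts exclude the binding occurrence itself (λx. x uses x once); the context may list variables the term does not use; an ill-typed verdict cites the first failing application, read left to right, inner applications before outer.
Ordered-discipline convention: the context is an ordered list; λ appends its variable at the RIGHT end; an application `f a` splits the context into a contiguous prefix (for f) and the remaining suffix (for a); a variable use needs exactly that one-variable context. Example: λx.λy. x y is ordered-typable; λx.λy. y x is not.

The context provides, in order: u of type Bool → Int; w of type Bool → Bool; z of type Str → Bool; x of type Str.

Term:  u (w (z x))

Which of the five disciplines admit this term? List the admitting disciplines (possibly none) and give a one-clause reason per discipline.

accepted by: ordered, linear, affine, relevant, unrestricted
counts: u: 1, w: 1, z: 1, x: 1
left-to-right use order: u, w, z, x
typing: the term checks, with type Int
ordered: ✓, one use each (u, w, z, x); ordered split holds
linear: ✓, exactly-once usage across u, w, z, x
affine: ✓, at most one use each (u, w, z, x)
relevant: ✓, every one of u, w, z, x appears
unrestricted: ✓, type-checks (Int) and nothing is barred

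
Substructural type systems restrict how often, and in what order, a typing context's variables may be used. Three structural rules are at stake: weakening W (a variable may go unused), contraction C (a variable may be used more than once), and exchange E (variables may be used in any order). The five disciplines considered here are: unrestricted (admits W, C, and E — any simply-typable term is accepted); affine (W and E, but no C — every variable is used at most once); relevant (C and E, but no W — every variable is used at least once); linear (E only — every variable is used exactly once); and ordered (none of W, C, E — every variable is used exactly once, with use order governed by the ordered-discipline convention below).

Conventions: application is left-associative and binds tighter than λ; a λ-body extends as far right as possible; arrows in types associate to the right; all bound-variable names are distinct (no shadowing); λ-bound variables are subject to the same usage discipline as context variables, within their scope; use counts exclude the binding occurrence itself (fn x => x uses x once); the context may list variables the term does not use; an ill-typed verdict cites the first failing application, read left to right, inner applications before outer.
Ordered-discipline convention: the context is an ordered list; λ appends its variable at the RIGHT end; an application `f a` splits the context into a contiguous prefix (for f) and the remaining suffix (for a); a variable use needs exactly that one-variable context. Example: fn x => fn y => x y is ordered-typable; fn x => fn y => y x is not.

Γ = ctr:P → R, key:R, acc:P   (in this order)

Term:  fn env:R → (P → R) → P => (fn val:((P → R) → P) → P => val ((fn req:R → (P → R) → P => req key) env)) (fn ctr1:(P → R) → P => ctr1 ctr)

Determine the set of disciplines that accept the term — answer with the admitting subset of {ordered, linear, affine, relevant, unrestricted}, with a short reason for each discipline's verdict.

admitted in: affine, unrestricted
counts: ctr ×1, key ×1, acc ×0, env (λ-bound) ×1, val (λ-bound) ×1, req (λ-bound) ×1, ctr1 (λ-bound) ×1
order of uses: val, req, key, env, ctr1, ctr
typing: well-typed at (R → (P → R) → P) → P
ordered ✗ (acc never used (weakening))
linear ✗ (acc never used (weakening))
affine ✓ (no duplicate uses among ctr, key, acc, env, val, req, ctr1)
relevant ✗ (acc never used (weakening))
unrestricted ✓ (typability at (R → (P → R) → P) → P is all that's needed)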